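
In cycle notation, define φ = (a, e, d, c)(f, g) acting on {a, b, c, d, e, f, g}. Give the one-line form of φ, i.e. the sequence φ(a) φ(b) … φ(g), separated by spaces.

Reading each image from the cycles: a↦e, b↦b, c↦a, d↦c, e↦d, f↦g, g↦f.
So the one-line form is e b a c d g f.

e b a c d g f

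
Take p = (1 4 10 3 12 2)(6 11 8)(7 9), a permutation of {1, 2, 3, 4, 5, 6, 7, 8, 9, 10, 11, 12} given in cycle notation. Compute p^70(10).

1

10 lies in the 6-cycle (1 4 10 3 12 2).
Since the cycle has length 6, p^70 acts on it the same as p^4 (70 mod 6 = 4).
Stepping 4 places around the cycle: 10 → 3 → 12 → 2 → 1.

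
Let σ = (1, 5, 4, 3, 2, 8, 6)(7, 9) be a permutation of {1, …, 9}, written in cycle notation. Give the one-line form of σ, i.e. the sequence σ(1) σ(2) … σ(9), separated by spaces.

5 8 2 3 4 1 9 6 7

Reading each image from the cycles: 1↦5, 2↦8, 3↦2, 4↦3, 5↦4, 6↦1, 7↦9, 8↦6, 9↦7.
Listing these in domain order gives 5 8 2 3 4 1 9 6 7.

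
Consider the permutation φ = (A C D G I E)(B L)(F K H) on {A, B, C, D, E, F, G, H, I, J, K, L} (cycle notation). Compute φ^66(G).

G

G lies in the 6-cycle (A C D G I E).
Since the cycle has length 6, φ^66 acts on it the same as φ^0 (66 mod 6 = 0).
So φ^66(G) = G.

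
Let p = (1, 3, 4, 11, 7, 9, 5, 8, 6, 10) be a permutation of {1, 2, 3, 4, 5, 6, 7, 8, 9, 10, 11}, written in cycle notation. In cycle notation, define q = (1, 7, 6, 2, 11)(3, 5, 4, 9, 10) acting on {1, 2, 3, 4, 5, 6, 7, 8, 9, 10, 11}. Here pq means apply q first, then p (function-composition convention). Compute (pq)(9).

1

First apply q: q(9) = 10, then p(10) = 1. Thus (pq)(9) = 1.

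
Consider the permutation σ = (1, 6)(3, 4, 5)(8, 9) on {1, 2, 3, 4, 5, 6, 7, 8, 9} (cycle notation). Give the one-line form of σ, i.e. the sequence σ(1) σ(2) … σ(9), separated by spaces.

6 2 4 5 3 1 7 9 8

Reading each image from the cycles: 1↦6, 2↦2, 3↦4, 4↦5, 5↦3, 6↦1, 7↦7, 8↦9, 9↦8.
Listing these in domain order gives 6 2 4 5 3 1 7 9 8.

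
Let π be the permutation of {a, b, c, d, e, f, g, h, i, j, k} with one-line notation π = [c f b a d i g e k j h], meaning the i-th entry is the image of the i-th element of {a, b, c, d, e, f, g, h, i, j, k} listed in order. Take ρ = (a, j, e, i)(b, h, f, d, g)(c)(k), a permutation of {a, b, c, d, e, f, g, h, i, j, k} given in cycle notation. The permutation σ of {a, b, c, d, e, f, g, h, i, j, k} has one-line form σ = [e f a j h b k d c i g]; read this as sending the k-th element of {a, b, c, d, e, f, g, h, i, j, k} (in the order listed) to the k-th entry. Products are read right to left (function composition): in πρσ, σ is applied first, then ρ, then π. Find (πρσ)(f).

e

Chase f: σ(f) = b; ρ(b) = h; π(h) = e. Hence (πρσ)(f) = e.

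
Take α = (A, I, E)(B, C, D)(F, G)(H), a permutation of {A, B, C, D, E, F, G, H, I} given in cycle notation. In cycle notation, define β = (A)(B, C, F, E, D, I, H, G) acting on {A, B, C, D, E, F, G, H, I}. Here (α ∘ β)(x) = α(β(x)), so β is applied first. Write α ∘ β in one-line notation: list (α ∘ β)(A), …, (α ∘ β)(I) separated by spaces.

Chase each element through β then α: A → A → I; B → C → D; C → F → G; D → I → E; E → D → B; F → E → A; G → B → C; H → G → F; I → H → H.
So α ∘ β in one-line form is I D G E B A C F H.

I D G E B A C F H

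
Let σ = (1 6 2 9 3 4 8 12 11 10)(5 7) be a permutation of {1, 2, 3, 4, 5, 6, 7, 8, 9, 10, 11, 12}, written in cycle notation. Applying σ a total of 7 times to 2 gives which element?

2 lies in the 10-cycle (1 6 2 9 3 4 8 12 11 10).
Advancing 7 steps from 2: 2 → 9 → 3 → 4 → 8 → 12 → 11 → 10.

10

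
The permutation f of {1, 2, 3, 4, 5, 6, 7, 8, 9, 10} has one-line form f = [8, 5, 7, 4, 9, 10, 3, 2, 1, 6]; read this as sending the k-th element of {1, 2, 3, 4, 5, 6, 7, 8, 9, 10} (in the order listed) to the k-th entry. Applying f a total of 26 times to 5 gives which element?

9

Tracing 5 → 9 → … returns to 5 after 5 steps, so 5 lies in a 5-cycle (1 8 2 5 9).
Since the cycle has length 5, f^26 acts on it the same as f^1 (26 mod 5 = 1).
Advancing 1 step from 5: 5 → 9.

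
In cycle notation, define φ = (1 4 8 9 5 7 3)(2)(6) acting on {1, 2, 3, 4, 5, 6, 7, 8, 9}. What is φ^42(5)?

5

5 lies in the 7-cycle (1 4 8 9 5 7 3).
Powers repeat with period 7 on this cycle, and 42 mod 7 = 0, so φ^42(5) = φ^0(5).
So φ^42(5) = 5.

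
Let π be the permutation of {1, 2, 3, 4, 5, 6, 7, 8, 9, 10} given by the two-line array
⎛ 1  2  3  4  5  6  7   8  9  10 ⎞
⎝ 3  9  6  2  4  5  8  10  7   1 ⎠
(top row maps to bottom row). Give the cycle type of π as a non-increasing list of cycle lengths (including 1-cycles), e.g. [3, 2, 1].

The disjoint cycles are (1 3 6 5 4 2 9 7 8 10), with lengths 10 in non-increasing order.

[10]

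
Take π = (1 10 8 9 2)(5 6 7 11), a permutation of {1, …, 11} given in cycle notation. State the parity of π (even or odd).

The cycle lengths are 5, 4, 1, 1.
A cycle of length ℓ contributes ℓ−1 transpositions, so π is a product of 4 + 3 = 7 transpositions — odd.

odd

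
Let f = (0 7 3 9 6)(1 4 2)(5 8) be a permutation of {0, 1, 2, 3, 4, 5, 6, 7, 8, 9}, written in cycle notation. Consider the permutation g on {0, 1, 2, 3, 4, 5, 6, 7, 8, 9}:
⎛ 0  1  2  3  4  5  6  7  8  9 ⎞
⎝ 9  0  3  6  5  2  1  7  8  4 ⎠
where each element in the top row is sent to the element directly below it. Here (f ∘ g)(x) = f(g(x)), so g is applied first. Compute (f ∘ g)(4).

8

g(4) = 5, then f(5) = 8; composing gives (f ∘ g)(4) = 8.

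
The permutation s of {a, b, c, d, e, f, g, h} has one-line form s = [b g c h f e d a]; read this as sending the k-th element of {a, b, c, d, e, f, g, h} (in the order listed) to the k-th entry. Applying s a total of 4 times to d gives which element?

g

Tracing d → h → … returns to d after 5 steps, so d lies in a 5-cycle (a b g d h).
Advancing 4 steps from d: d → h → a → b → g.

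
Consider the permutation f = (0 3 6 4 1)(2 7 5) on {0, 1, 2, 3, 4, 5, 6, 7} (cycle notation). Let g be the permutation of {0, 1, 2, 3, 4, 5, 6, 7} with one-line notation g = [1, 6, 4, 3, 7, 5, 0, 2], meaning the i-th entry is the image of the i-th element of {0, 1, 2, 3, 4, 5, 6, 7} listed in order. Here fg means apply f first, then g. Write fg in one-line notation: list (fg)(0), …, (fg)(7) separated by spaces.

3 1 2 0 6 4 7 5

(fg)(x) = g(f(x)). Computing each image: g(f(0)) = g(3) = 3, g(f(1)) = g(0) = 1, g(f(2)) = g(7) = 2, g(f(3)) = g(6) = 0, g(f(4)) = g(1) = 6, g(f(5)) = g(2) = 4, g(f(6)) = g(4) = 7, g(f(7)) = g(5) = 5.
Hence fg = [3 1 2 0 6 4 7 5].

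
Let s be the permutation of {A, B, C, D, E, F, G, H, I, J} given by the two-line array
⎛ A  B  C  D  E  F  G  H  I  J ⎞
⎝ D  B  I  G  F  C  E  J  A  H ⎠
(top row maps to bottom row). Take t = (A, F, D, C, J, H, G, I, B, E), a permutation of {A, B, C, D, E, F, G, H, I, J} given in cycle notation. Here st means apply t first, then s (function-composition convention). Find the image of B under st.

(st)(B) = s(t(B)). t(B) = E, then s(E) = F. So (st)(B) = F.

F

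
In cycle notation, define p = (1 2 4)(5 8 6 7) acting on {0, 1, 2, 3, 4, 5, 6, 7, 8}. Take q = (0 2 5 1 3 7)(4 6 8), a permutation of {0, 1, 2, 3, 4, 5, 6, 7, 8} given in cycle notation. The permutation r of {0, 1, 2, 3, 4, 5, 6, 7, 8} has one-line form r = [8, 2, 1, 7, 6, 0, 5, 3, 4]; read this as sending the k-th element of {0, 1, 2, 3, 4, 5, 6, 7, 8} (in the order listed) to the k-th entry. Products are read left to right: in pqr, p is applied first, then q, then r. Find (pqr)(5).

6

Apply the permutations in order: p(5) = 8, then q(8) = 4, then r(4) = 6. So (pqr)(5) = 6.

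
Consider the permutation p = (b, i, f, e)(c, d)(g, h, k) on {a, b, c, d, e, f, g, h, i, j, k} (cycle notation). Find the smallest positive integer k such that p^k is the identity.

12

The disjoint cycles have lengths 4, 3, 2, 1, 1.
Since disjoint cycles commute, ord(p) = lcm(4, 3, 2) = 12.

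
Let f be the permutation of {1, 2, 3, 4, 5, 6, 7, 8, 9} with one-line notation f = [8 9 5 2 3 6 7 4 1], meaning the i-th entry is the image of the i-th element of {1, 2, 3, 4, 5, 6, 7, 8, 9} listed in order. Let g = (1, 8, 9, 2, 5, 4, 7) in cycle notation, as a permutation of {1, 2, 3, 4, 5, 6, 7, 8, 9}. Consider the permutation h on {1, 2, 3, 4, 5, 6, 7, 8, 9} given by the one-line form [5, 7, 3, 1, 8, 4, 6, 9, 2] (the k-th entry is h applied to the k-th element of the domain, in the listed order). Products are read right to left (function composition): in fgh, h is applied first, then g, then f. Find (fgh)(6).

7

(fgh)(6) = f(g(h(6))). h(6) = 4, then g(4) = 7, then f(7) = 7, so the result is 7.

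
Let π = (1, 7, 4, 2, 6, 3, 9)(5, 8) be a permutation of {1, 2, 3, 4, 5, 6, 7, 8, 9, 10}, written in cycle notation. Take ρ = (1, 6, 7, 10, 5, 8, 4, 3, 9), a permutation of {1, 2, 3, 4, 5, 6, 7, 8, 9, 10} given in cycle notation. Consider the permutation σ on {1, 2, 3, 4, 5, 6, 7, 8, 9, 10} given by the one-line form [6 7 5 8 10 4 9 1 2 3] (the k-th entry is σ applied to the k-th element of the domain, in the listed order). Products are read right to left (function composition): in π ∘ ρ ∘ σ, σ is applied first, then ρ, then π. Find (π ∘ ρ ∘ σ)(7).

Apply the permutations in order: σ(7) = 9, then ρ(9) = 1, then π(1) = 7. So (π ∘ ρ ∘ σ)(7) = 7.

7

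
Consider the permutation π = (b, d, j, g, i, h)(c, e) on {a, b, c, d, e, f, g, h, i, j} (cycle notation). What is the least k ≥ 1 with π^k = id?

The disjoint cycles have lengths 6, 2, 1, 1.
The order is lcm(6, 2) = 6.

6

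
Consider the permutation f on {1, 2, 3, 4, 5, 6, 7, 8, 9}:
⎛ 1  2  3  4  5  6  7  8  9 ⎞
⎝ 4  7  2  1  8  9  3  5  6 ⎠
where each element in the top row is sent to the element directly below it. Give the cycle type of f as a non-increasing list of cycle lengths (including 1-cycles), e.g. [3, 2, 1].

The disjoint cycles are (1, 4)(2, 7, 3)(5, 8)(6, 9), with lengths 3, 2, 2, 2 in non-increasing order.

[3, 2, 2, 2]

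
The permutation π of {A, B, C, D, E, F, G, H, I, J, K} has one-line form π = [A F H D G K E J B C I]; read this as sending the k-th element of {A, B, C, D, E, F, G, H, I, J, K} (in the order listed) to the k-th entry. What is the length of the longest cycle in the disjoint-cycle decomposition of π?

Decomposing into disjoint cycles gives (B, F, K, I)(C, H, J)(E, G); the longest has length 4.

4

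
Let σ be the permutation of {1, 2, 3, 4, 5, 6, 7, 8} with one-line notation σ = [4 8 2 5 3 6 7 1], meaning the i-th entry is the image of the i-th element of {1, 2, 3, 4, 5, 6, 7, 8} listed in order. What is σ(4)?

5

4 is element number 4 of the domain, and entry number 4 of the one-line form is 5, so σ(4) = 5.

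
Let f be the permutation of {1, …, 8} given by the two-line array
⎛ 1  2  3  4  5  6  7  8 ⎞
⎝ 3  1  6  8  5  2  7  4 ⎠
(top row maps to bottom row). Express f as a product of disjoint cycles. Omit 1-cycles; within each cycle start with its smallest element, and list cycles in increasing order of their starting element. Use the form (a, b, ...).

Iterating f from 1 gives 1 → 3 → 6 → 2 → 1; that is the 4-cycle (1, 3, 6, 2).
Repeating from the next unused element and collecting all non-trivial cycles gives (1, 3, 6, 2)(4, 8).

(1, 3, 6, 2)(4, 8)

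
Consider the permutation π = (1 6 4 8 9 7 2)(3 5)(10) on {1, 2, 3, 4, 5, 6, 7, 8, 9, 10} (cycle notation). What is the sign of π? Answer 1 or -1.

The cycle lengths are 7, 2, 1.
A cycle of length ℓ contributes ℓ−1 transpositions, so π is a product of 6 + 1 = 7 transpositions — odd.

-1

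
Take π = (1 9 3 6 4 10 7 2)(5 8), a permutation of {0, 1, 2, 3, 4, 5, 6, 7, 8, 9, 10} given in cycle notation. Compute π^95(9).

1

9 lies in the 8-cycle (1 9 3 6 4 10 7 2).
Powers repeat with period 8 on this cycle, and 95 mod 8 = 7, so π^95(9) = π^7(9).
Advancing 7 steps from 9: 9 → 3 → 6 → 4 → 10 → 7 → 2 → 1.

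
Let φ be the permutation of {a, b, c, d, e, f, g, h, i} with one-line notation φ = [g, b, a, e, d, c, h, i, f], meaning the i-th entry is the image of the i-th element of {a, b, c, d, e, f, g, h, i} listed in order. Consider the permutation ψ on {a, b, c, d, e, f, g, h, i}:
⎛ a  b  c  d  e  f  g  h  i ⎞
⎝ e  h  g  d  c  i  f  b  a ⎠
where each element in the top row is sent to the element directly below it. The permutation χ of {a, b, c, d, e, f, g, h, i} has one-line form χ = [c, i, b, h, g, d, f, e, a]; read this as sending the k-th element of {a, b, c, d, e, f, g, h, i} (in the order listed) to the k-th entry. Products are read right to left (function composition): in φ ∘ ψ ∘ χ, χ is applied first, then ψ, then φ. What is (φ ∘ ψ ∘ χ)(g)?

f

(φ ∘ ψ ∘ χ)(g) = φ(ψ(χ(g))). χ(g) = f, then ψ(f) = i, then φ(i) = f, so the result is f.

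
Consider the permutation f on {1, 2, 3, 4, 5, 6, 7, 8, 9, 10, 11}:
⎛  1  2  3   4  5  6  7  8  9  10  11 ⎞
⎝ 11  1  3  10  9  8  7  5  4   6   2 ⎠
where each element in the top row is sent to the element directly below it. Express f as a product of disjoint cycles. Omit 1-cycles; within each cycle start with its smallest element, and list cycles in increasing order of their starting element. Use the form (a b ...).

Start at 1 and follow images: 1 → 11 → 2 → 1, giving the cycle (1 11 2).
Repeating from the next unused element and collecting all non-trivial cycles gives (1 11 2)(4 10 6 8 5 9).

(1 11 2)(4 10 6 8 5 9)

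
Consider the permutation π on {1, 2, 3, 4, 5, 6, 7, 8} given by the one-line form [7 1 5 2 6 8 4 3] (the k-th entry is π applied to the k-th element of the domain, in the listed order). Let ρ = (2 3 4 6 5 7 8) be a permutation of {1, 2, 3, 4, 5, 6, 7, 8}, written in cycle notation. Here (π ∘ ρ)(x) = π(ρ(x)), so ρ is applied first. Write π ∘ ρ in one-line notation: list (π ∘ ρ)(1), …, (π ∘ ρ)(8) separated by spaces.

7 5 2 8 4 6 3 1

(π ∘ ρ)(x) = π(ρ(x)). Computing each image: π(ρ(1)) = π(1) = 7, π(ρ(2)) = π(3) = 5, π(ρ(3)) = π(4) = 2, π(ρ(4)) = π(6) = 8, π(ρ(5)) = π(7) = 4, π(ρ(6)) = π(5) = 6, π(ρ(7)) = π(8) = 3, π(ρ(8)) = π(2) = 1.
Hence π ∘ ρ = [7 5 2 8 4 6 3 1].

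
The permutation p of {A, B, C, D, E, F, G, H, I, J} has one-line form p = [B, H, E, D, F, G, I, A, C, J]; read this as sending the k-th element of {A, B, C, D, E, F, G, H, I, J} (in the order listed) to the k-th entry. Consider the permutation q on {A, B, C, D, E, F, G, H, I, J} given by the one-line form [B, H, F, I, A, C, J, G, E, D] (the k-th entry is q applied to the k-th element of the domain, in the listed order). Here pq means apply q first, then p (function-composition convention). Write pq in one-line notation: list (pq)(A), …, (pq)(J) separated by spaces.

(pq)(x) = p(q(x)). Computing each image: p(q(A)) = p(B) = H, p(q(B)) = p(H) = A, p(q(C)) = p(F) = G, p(q(D)) = p(I) = C, p(q(E)) = p(A) = B, p(q(F)) = p(C) = E, p(q(G)) = p(J) = J, p(q(H)) = p(G) = I, p(q(I)) = p(E) = F, p(q(J)) = p(D) = D.
Hence pq = [H A G C B E J I F D].

H A G C B E J I F D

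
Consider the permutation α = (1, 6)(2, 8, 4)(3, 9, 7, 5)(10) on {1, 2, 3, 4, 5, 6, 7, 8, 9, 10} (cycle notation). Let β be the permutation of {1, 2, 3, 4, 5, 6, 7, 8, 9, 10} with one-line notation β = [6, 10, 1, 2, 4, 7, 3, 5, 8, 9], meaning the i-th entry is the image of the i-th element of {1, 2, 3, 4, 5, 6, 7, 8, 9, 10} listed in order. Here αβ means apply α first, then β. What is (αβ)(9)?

α(9) = 7, then β(7) = 3; composing gives (αβ)(9) = 3.

3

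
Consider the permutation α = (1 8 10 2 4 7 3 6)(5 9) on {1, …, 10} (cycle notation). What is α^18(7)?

6

7 lies in the 8-cycle (1 8 10 2 4 7 3 6).
On an 8-cycle, α^8 is the identity, so α^18 = α^2 there (18 ≡ 2 mod 8).
Advancing 2 steps from 7: 7 → 3 → 6.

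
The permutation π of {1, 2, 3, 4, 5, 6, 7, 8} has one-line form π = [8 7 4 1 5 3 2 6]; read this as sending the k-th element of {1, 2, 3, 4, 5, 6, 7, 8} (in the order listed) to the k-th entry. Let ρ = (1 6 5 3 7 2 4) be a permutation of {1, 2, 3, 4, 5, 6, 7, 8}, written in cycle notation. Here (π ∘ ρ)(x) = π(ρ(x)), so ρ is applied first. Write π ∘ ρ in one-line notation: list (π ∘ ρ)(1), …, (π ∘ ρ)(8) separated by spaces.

3 1 2 8 4 5 7 6

(π ∘ ρ)(x) = π(ρ(x)). Computing each image: π(ρ(1)) = π(6) = 3, π(ρ(2)) = π(4) = 1, π(ρ(3)) = π(7) = 2, π(ρ(4)) = π(1) = 8, π(ρ(5)) = π(3) = 4, π(ρ(6)) = π(5) = 5, π(ρ(7)) = π(2) = 7, π(ρ(8)) = π(8) = 6.
Hence π ∘ ρ = [3 1 2 8 4 5 7 6].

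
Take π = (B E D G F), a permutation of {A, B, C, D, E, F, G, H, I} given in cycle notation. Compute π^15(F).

F

F lies in the 5-cycle (B E D G F).
On a 5-cycle, π^5 is the identity, so π^15 = π^0 there (15 ≡ 0 mod 5).
So π^15(F) = F.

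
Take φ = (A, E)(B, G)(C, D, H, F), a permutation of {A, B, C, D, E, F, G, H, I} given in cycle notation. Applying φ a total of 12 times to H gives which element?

H

H lies in the 4-cycle (C, D, H, F).
Since the cycle has length 4, φ^12 acts on it the same as φ^0 (12 mod 4 = 0).
So φ^12(H) = H.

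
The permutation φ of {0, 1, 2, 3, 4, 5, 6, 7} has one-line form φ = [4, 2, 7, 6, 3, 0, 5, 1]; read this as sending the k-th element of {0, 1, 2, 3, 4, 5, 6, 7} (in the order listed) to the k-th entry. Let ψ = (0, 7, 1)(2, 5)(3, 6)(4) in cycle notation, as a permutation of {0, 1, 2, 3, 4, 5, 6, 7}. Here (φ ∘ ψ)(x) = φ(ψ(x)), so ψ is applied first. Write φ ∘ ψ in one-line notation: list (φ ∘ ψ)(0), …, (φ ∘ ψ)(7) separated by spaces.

(φ ∘ ψ)(x) = φ(ψ(x)). Computing each image: φ(ψ(0)) = φ(7) = 1, φ(ψ(1)) = φ(0) = 4, φ(ψ(2)) = φ(5) = 0, φ(ψ(3)) = φ(6) = 5, φ(ψ(4)) = φ(4) = 3, φ(ψ(5)) = φ(2) = 7, φ(ψ(6)) = φ(3) = 6, φ(ψ(7)) = φ(1) = 2.
Hence φ ∘ ψ = [1 4 0 5 3 7 6 2].

1 4 0 5 3 7 6 2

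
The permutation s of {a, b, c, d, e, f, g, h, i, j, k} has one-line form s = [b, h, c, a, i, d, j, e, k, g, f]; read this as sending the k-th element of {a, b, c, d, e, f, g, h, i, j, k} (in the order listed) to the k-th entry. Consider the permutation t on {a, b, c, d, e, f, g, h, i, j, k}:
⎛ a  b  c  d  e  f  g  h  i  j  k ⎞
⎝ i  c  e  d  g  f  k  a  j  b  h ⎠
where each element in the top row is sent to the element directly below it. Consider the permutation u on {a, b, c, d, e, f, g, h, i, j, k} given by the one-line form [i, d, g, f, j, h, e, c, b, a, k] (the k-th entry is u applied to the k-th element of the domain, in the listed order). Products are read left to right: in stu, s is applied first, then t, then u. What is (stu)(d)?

Chase d: s(d) = a; t(a) = i; u(i) = b. Hence (stu)(d) = b.

b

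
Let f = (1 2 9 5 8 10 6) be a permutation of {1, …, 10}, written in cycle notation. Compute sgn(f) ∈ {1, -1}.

The cycle lengths are 7, 1, 1, 1.
A cycle is odd iff its length is even; f has 0 even-length cycles, so sgn(f) = (−1)^0 and f is even.

1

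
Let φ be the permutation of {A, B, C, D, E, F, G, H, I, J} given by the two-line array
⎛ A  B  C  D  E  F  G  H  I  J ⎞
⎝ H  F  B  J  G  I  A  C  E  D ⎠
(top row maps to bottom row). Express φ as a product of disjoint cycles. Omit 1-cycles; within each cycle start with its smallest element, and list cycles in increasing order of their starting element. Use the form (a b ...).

From A: A → H → C → B → F → I → E → G → A, closing the cycle (A H C B F I E G).
Repeating from the next unused element and collecting all non-trivial cycles gives (A H C B F I E G)(D J).

(A H C B F I E G)(D J)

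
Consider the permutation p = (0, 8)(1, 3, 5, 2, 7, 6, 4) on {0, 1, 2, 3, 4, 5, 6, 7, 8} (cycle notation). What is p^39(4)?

4 lies in the 7-cycle (1, 3, 5, 2, 7, 6, 4).
Powers repeat with period 7 on this cycle, and 39 mod 7 = 4, so p^39(4) = p^4(4).
Stepping 4 places around the cycle: 4 → 1 → 3 → 5 → 2.

2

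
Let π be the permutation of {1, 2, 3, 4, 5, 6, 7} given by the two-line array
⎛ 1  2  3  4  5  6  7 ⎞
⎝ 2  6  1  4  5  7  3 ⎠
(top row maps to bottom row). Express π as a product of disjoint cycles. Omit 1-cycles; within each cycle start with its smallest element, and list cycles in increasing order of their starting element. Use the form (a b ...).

From 1: 1 → 2 → 6 → 7 → 3 → 1, closing the cycle (1 2 6 7 3).
Repeating from the next unused element and collecting all non-trivial cycles gives (1 2 6 7 3).

(1 2 6 7 3)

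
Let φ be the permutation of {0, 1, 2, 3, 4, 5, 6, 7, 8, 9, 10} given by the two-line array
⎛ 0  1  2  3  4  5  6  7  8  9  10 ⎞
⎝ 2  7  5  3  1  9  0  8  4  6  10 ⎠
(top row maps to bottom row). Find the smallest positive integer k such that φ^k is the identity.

The disjoint-cycle form of φ has cycle lengths 5, 4, 1, 1.
Since disjoint cycles commute, ord(φ) = lcm(5, 4) = 20.

20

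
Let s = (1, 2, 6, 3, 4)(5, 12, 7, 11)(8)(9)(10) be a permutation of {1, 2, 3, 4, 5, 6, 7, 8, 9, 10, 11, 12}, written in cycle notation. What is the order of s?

20

The cycle type of s is (5, 4, 1, 1, 1).
The order of s is the least common multiple of its cycle lengths: lcm(5, 4) = 20.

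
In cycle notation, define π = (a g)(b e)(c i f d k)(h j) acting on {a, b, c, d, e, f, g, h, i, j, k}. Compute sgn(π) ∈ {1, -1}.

The cycle lengths are 5, 2, 2, 2.
A cycle of length ℓ contributes ℓ−1 transpositions, so π is a product of 4 + 1 + 1 + 1 = 7 transpositions — odd.

-1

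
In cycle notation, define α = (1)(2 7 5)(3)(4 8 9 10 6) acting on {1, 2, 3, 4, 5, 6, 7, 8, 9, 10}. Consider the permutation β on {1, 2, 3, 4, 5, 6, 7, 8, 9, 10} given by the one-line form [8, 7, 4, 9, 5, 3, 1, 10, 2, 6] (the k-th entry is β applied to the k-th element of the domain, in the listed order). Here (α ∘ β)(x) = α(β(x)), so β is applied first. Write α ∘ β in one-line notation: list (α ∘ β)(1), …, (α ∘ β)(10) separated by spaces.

9 5 8 10 2 3 1 6 7 4

For each element, apply β then α: 1 → 8 → 9; 2 → 7 → 5; 3 → 4 → 8; 4 → 9 → 10; 5 → 5 → 2; 6 → 3 → 3; 7 → 1 → 1; 8 → 10 → 6; 9 → 2 → 7; 10 → 6 → 4.
So α ∘ β in one-line form is 9 5 8 10 2 3 1 6 7 4.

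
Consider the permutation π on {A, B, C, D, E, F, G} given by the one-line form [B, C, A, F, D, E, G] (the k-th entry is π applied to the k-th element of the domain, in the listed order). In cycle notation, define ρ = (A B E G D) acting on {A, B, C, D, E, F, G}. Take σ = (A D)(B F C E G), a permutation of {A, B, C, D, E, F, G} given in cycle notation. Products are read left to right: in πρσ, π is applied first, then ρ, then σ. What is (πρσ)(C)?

F

Apply the permutations in order: π(C) = A, then ρ(A) = B, then σ(B) = F. So (πρσ)(C) = F.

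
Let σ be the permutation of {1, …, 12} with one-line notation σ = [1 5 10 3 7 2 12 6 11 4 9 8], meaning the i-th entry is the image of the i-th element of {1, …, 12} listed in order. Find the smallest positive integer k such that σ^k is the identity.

The disjoint-cycle form of σ has cycle lengths 6, 3, 2, 1.
The order is lcm(6, 3, 2) = 6.

6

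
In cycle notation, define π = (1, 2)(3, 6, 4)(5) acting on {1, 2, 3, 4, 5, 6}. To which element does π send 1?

In the cycle (1, 2), 1 is followed by 2, so π(1) = 2.

2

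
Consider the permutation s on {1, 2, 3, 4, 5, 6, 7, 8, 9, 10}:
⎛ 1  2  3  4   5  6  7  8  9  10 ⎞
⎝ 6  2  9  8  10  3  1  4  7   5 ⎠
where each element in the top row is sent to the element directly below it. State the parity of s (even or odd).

even

In disjoint-cycle form the cycle lengths are 5, 2, 2, 1.
A cycle is odd iff its length is even; s has 2 even-length cycles, so sgn(s) = (−1)^2 and s is even.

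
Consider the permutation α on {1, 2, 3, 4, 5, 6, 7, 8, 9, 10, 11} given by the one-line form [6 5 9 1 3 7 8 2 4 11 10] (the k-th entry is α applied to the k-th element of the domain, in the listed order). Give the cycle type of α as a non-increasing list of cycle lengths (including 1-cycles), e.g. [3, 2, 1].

[9, 2]

The disjoint cycles are (1, 6, 7, 8, 2, 5, 3, 9, 4)(10, 11), with lengths 9, 2 in non-increasing order.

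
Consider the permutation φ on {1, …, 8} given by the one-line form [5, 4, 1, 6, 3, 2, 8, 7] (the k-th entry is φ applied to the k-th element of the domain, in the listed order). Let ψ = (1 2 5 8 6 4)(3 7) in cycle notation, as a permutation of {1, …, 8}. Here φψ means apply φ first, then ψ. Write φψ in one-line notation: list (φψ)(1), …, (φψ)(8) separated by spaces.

8 1 2 4 7 5 6 3

For each element, apply φ then ψ: 1 → 5 → 8; 2 → 4 → 1; 3 → 1 → 2; 4 → 6 → 4; 5 → 3 → 7; 6 → 2 → 5; 7 → 8 → 6; 8 → 7 → 3.
So φψ in one-line form is 8 1 2 4 7 5 6 3.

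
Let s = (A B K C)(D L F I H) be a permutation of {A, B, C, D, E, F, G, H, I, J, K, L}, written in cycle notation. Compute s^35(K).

B

K lies in the 4-cycle (A B K C).
On a 4-cycle, s^4 is the identity, so s^35 = s^3 there (35 ≡ 3 mod 4).
Stepping 3 places around the cycle: K → C → A → B.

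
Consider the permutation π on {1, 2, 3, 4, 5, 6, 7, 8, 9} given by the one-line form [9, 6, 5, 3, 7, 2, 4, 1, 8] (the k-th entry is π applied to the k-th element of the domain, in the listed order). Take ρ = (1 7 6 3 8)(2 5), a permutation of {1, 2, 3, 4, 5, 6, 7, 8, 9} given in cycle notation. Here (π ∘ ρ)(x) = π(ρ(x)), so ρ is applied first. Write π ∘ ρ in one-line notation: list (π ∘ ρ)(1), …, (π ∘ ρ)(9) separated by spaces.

4 7 1 3 6 5 2 9 8

(π ∘ ρ)(x) = π(ρ(x)). Computing each image: π(ρ(1)) = π(7) = 4, π(ρ(2)) = π(5) = 7, π(ρ(3)) = π(8) = 1, π(ρ(4)) = π(4) = 3, π(ρ(5)) = π(2) = 6, π(ρ(6)) = π(3) = 5, π(ρ(7)) = π(6) = 2, π(ρ(8)) = π(1) = 9, π(ρ(9)) = π(9) = 8.
Hence π ∘ ρ = [4 7 1 3 6 5 2 9 8].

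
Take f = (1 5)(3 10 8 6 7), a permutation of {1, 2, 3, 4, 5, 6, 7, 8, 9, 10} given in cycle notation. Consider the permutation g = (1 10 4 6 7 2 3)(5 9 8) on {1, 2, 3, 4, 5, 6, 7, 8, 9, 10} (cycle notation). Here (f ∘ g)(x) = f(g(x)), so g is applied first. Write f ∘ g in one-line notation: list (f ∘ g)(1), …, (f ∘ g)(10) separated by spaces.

(f ∘ g)(x) = f(g(x)). Computing each image: f(g(1)) = f(10) = 8, f(g(2)) = f(3) = 10, f(g(3)) = f(1) = 5, f(g(4)) = f(6) = 7, f(g(5)) = f(9) = 9, f(g(6)) = f(7) = 3, f(g(7)) = f(2) = 2, f(g(8)) = f(5) = 1, f(g(9)) = f(8) = 6, f(g(10)) = f(4) = 4.
Hence f ∘ g = [8 10 5 7 9 3 2 1 6 4].

8 10 5 7 9 3 2 1 6 4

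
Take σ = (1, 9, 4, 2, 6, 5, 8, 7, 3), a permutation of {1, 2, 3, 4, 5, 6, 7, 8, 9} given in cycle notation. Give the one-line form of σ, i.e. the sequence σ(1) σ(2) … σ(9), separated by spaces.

9 6 1 2 8 5 3 7 4

Image by image: 1↦9, 2↦6, 3↦1, 4↦2, 5↦8, 6↦5, 7↦3, 8↦7, 9↦4.
So the one-line form is 9 6 1 2 8 5 3 7 4.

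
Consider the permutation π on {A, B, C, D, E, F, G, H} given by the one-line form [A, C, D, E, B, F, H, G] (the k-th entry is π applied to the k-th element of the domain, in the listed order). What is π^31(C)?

B

Tracing C → D → … returns to C after 4 steps, so C lies in a 4-cycle (B C D E).
On a 4-cycle, π^4 is the identity, so π^31 = π^3 there (31 ≡ 3 mod 4).
Stepping 3 places around the cycle: C → D → E → B.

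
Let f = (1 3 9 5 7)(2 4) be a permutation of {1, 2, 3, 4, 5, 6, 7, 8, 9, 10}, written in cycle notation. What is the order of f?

The disjoint cycles have lengths 5, 2, 1, 1, 1.
Since disjoint cycles commute, ord(f) = lcm(5, 2) = 10.

10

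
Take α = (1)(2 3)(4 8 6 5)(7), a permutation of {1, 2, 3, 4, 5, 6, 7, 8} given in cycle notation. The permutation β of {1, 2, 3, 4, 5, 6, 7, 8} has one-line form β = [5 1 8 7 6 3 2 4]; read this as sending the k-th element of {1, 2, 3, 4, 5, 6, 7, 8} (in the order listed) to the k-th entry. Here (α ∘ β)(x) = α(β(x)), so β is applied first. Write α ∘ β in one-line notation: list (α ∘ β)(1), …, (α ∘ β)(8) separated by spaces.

4 1 6 7 5 2 3 8

For each element, apply β then α: 1 → 5 → 4; 2 → 1 → 1; 3 → 8 → 6; 4 → 7 → 7; 5 → 6 → 5; 6 → 3 → 2; 7 → 2 → 3; 8 → 4 → 8.
So α ∘ β in one-line form is 4 1 6 7 5 2 3 8.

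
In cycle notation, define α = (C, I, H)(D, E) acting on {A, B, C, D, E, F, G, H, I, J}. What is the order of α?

6

The cycle type of α is (3, 2, 1, 1, 1, 1, 1).
The order is lcm(3, 2) = 6.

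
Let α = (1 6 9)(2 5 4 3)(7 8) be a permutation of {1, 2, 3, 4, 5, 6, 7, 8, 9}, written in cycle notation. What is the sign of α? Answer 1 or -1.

1

The cycle lengths are 4, 3, 2.
A cycle is odd iff its length is even; α has 2 even-length cycles, so sgn(α) = (−1)^2 and α is even.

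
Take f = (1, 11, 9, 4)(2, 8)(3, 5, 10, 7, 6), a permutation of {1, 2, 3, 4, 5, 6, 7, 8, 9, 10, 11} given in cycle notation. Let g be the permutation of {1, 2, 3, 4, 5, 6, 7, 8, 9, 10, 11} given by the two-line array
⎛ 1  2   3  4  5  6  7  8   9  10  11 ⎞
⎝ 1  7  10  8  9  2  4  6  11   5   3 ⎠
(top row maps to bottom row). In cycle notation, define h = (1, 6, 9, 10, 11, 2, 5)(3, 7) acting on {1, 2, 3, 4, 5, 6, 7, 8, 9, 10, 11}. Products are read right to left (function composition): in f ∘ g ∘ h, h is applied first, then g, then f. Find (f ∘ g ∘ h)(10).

Apply the permutations in order: h(10) = 11, then g(11) = 3, then f(3) = 5. So (f ∘ g ∘ h)(10) = 5.

5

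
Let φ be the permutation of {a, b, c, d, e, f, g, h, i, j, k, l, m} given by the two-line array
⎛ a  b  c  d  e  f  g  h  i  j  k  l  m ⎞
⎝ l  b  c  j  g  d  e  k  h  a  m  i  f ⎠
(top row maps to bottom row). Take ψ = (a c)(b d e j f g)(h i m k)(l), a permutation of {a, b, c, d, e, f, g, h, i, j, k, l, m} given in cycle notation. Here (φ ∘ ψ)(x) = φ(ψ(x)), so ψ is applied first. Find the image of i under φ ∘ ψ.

f

ψ(i) = m, then φ(m) = f; composing gives (φ ∘ ψ)(i) = f.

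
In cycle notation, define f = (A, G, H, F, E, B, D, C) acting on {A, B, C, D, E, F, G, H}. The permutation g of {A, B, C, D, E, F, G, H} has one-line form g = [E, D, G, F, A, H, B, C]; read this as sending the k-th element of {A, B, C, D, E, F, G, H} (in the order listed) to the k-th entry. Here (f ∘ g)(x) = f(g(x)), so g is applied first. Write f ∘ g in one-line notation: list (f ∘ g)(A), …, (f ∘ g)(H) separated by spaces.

B C H E G F D A

Chase each element through g then f: A → E → B; B → D → C; C → G → H; D → F → E; E → A → G; F → H → F; G → B → D; H → C → A.
So f ∘ g in one-line form is B C H E G F D A.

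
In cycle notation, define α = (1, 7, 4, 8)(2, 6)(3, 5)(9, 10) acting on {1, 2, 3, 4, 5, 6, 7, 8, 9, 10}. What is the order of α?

4

The cycle type of α is (4, 2, 2, 2).
Since disjoint cycles commute, ord(α) = lcm(4, 2, 2, 2) = 4.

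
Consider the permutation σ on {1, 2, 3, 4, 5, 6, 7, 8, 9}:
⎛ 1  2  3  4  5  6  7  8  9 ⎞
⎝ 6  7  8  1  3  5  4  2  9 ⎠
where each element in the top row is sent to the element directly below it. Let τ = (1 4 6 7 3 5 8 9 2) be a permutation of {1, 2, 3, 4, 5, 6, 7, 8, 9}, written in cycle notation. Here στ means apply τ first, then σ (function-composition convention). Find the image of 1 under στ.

τ(1) = 4, then σ(4) = 1; composing gives (στ)(1) = 1.

1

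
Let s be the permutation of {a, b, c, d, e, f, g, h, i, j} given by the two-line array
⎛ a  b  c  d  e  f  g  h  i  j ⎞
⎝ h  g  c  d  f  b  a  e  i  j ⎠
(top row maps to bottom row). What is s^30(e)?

e

Tracing e → f → … returns to e after 6 steps, so e lies in a 6-cycle (a, h, e, f, b, g).
On a 6-cycle, s^6 is the identity, so s^30 = s^0 there (30 ≡ 0 mod 6).
So s^30(e) = e.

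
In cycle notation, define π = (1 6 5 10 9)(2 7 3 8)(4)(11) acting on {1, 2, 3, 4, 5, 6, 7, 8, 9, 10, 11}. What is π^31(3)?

7

3 lies in the 4-cycle (2 7 3 8).
Since the cycle has length 4, π^31 acts on it the same as π^3 (31 mod 4 = 3).
Advancing 3 steps from 3: 3 → 8 → 2 → 7.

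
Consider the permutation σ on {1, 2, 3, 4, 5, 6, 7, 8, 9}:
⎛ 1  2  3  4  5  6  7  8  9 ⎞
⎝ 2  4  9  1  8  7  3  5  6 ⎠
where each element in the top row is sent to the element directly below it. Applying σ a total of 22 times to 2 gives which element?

Tracing 2 → 4 → … returns to 2 after 3 steps, so 2 lies in a 3-cycle (1 2 4).
Since the cycle has length 3, σ^22 acts on it the same as σ^1 (22 mod 3 = 1).
Advancing 1 step from 2: 2 → 4.

4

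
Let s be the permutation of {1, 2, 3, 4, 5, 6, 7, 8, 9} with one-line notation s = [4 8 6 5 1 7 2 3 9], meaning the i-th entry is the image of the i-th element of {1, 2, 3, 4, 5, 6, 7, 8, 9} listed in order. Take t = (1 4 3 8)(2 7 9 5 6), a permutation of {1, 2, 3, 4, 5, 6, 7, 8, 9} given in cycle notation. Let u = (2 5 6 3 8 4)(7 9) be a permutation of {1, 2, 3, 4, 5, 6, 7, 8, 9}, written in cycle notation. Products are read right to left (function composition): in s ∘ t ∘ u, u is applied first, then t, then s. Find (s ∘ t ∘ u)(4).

Chase 4: u(4) = 2; t(2) = 7; s(7) = 2. Hence (s ∘ t ∘ u)(4) = 2.

2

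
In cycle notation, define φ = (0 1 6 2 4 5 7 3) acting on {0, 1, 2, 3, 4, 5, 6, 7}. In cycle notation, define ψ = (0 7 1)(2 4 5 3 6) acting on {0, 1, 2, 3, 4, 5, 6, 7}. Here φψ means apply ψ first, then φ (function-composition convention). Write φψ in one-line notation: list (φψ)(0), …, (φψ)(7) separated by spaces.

Chase each element through ψ then φ: 0 → 7 → 3; 1 → 0 → 1; 2 → 4 → 5; 3 → 6 → 2; 4 → 5 → 7; 5 → 3 → 0; 6 → 2 → 4; 7 → 1 → 6.
Collecting the images, φψ = [3 1 5 2 7 0 4 6].

3 1 5 2 7 0 4 6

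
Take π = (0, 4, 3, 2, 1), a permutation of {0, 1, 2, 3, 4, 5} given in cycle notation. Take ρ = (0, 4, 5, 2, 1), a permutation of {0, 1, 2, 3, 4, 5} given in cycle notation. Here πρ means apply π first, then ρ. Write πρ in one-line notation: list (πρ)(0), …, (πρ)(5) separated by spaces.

For each element, apply π then ρ: 0 → 4 → 5; 1 → 0 → 4; 2 → 1 → 0; 3 → 2 → 1; 4 → 3 → 3; 5 → 5 → 2.
Collecting the images, πρ = [5 4 0 1 3 2].

5 4 0 1 3 2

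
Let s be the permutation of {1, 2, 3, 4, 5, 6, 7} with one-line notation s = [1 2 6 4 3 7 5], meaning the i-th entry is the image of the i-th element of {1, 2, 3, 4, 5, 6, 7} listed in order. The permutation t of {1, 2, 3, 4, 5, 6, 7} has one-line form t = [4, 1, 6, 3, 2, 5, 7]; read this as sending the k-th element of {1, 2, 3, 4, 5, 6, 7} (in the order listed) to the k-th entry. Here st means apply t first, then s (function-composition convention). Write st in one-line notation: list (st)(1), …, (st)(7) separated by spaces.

4 1 7 6 2 3 5

(st)(x) = s(t(x)). Computing each image: s(t(1)) = s(4) = 4, s(t(2)) = s(1) = 1, s(t(3)) = s(6) = 7, s(t(4)) = s(3) = 6, s(t(5)) = s(2) = 2, s(t(6)) = s(5) = 3, s(t(7)) = s(7) = 5.
Hence st = [4 1 7 6 2 3 5].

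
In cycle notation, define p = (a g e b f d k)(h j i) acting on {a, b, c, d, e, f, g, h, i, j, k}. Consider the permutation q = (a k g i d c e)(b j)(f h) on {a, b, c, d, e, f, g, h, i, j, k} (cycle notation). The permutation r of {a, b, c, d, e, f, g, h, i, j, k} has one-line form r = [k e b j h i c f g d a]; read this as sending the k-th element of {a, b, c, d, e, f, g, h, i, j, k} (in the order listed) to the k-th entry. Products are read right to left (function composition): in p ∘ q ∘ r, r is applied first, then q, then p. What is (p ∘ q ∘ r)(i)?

Chase i: r(i) = g; q(g) = i; p(i) = h. Hence (p ∘ q ∘ r)(i) = h.

h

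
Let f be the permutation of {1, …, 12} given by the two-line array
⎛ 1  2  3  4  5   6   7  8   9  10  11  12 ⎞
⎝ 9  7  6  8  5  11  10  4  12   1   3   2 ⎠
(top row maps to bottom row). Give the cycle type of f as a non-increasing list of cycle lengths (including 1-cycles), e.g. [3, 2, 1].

[6, 3, 2, 1]

The disjoint cycles are (1, 9, 12, 2, 7, 10)(3, 6, 11)(4, 8)(5), with lengths 6, 3, 2, 1 in non-increasing order.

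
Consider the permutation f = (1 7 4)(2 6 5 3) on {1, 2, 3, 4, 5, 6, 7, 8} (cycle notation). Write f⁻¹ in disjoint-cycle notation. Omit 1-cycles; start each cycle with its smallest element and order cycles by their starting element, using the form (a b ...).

The inverse reverses each cycle.
Reversing each cycle of f and rotating so the smallest element leads gives (1 4 7)(2 3 5 6).

(1 4 7)(2 3 5 6)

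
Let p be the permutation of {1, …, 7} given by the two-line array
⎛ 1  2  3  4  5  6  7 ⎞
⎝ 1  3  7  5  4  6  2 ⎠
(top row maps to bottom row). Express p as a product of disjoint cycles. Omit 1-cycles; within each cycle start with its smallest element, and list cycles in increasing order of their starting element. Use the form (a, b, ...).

From 2: 2 → 3 → 7 → 2, closing the cycle (2, 3, 7).
Repeating from the next unused element and collecting all non-trivial cycles gives (2, 3, 7)(4, 5).

(2, 3, 7)(4, 5)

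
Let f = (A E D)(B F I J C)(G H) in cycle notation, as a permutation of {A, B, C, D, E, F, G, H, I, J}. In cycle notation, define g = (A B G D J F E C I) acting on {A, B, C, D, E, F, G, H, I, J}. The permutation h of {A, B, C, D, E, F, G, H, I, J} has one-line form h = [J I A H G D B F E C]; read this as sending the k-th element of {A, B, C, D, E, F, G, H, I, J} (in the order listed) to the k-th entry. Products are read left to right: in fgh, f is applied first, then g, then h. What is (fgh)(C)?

Chase C: f(C) = B; g(B) = G; h(G) = B. Hence (fgh)(C) = B.

B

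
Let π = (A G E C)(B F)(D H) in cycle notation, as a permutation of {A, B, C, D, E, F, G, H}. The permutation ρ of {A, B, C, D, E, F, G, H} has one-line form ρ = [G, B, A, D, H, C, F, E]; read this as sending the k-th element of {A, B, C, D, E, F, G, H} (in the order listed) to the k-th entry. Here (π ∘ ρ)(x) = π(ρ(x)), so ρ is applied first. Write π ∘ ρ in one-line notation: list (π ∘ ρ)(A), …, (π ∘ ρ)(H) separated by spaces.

E F G H D A B C

(π ∘ ρ)(x) = π(ρ(x)). Computing each image: π(ρ(A)) = π(G) = E, π(ρ(B)) = π(B) = F, π(ρ(C)) = π(A) = G, π(ρ(D)) = π(D) = H, π(ρ(E)) = π(H) = D, π(ρ(F)) = π(C) = A, π(ρ(G)) = π(F) = B, π(ρ(H)) = π(E) = C.
Hence π ∘ ρ = [E F G H D A B C].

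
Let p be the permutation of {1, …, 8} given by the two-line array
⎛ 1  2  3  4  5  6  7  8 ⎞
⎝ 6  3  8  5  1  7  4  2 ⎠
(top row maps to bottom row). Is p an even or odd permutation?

even

In disjoint-cycle form the cycle lengths are 5, 3.
A cycle is odd iff its length is even; p has 0 even-length cycles, so sgn(p) = (−1)^0 and p is even.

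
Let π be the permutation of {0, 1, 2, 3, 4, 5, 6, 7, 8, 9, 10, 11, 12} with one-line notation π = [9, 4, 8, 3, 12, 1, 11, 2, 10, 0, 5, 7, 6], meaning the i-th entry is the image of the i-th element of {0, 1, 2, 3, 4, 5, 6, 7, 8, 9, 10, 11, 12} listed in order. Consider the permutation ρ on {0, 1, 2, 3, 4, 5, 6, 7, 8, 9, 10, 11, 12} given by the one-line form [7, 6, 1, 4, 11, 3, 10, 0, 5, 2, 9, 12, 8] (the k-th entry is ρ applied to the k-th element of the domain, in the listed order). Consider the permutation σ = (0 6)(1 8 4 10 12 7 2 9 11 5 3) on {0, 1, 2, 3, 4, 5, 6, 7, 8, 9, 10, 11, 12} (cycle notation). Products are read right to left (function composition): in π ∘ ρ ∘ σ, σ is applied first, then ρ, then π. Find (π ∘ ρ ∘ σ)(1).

1

Chase 1: σ(1) = 8; ρ(8) = 5; π(5) = 1. Hence (π ∘ ρ ∘ σ)(1) = 1.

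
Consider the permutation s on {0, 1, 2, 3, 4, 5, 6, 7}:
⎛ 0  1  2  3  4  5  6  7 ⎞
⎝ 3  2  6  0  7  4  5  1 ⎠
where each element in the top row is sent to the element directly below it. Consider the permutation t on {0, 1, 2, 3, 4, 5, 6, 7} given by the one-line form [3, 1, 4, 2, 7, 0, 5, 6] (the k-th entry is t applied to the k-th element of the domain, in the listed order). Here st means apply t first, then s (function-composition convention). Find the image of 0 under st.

(st)(0) = s(t(0)). t(0) = 3, then s(3) = 0. So (st)(0) = 0.

0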